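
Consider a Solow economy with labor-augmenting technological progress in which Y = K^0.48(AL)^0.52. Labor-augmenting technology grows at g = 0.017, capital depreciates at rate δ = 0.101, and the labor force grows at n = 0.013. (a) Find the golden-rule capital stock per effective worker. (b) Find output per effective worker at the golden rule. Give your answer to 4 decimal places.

(a) k_gold ≈ 12.1495; (b) y_gold ≈ 3.3158

The effective depreciation rate is n + g + δ = 0.013 + 0.017 + 0.101 = 0.131.
Golden rule sets MPK = n+g+δ: 0.48·k^(0.48−1) = 0.131, so k_gold = (0.48/0.131)^(1/0.52) ≈ 12.1495.
y_gold = 12.1495^0.48 ≈ 3.3158.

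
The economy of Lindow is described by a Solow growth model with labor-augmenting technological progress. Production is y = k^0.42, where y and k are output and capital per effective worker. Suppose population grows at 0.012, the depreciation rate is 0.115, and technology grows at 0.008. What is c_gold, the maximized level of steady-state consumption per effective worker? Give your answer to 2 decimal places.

The effective depreciation rate is n + g + δ = 0.012 + 0.008 + 0.115 = 0.135.
Maximizing c = f(k) − (n+g+δ)·k gives f'(k) = n+g+δ, i.e. 0.42·k^(0.42−1) = 0.135, so k_gold = (0.42/0.135)^(1/0.58) ≈ 7.0771.
y_gold = 7.0771^0.42 ≈ 2.2748.
c_gold = y_gold − (n+g+δ)·k_gold = 2.2748 − 0.135·7.0771 ≈ 1.3194.

c_gold ≈ 1.32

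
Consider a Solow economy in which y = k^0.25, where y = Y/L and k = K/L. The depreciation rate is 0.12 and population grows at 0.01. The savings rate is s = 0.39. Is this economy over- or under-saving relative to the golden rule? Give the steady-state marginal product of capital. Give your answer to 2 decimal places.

The effective depreciation rate is n + δ = 0.01 + 0.12 = 0.13.
Steady-state k*: s·k^0.25 = 0.13·k gives k* = (0.39/0.13)^(1/0.75) ≈ 4.3267.
MPK = 0.25·4.3267^(-0.75) ≈ 0.0833.
MPK < n+δ = 0.13, so the economy is dynamically inefficient (over-saving).

over-saving; MPK ≈ 0.08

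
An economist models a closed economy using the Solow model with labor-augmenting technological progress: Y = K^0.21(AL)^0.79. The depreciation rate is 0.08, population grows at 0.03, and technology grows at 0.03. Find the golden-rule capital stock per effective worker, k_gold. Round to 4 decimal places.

Break-even investment rate: n + g + δ = 0.03 + 0.03 + 0.08 = 0.14.
Maximizing c = f(k) − (n+g+δ)·k gives f'(k) = n+g+δ, i.e. 0.21·k^(0.21−1) = 0.14, so k_gold = (0.21/0.14)^(1/0.79) ≈ 1.6707.

k_gold ≈ 1.6707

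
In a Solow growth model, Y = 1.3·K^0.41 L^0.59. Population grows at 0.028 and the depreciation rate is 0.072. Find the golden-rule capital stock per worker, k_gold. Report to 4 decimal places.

k_gold ≈ 17.0507

n + δ = 0.028 + 0.072 = 0.1.
At the golden rule the marginal product of capital equals n+δ: 0.41·1.3·k^(0.41−1) = 0.1. Solving, k_gold = (0.41·1.3/0.1)^(1/0.59) ≈ 17.0507.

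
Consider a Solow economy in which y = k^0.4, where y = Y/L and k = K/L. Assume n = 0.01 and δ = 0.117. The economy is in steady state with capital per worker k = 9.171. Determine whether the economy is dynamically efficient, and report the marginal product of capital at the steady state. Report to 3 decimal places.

dynamically inefficient; MPK ≈ 0.106

Break-even investment rate: n + δ = 0.01 + 0.117 = 0.127.
MPK = 0.4·k^(0.4−1) = 0.4·9.171^(-0.6) ≈ 0.1058.
MPK < 0.127, so the economy is dynamically inefficient (over-saving).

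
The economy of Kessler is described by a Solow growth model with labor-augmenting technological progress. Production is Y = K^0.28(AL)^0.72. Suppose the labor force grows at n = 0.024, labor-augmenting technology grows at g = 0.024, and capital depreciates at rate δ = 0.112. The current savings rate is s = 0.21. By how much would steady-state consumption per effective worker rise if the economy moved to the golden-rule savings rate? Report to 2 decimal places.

Δc ≈ 0.02

Break-even investment rate: n + g + δ = 0.024 + 0.024 + 0.112 = 0.16.
Current steady state (s = 0.21): k* = (0.21/0.16)^(1/0.72) ≈ 1.4589, y* = 1.4589^0.28 ≈ 1.1115, c* = (1−0.21)·1.1115 ≈ 0.8781.
At the golden rule the marginal product of capital equals n+g+δ: 0.28·k^(0.28−1) = 0.16. Solving, k_gold = (0.28/0.16)^(1/0.72) ≈ 2.1755.
y_gold = 2.1755^0.28 ≈ 1.2431, c_gold = y_gold − 0.16·k_gold ≈ 0.8950.
Gain: Δc = 0.8950 − 0.8781 ≈ 0.0169.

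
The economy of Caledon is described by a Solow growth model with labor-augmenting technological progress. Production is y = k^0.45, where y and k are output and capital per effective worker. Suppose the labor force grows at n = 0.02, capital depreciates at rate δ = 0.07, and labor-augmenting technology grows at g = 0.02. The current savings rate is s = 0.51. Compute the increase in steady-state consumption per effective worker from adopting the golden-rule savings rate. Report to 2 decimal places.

The effective depreciation rate is n + g + δ = 0.02 + 0.02 + 0.07 = 0.11.
Current steady state (s = 0.51): k* = (0.51/0.11)^(1/0.55) ≈ 16.2642, y* = 16.2642^0.45 ≈ 3.5080, c* = (1−0.51)·3.5080 ≈ 1.7189.
Setting f'(k) = n+g+δ gives 0.45·k^(0.45−1) = 0.11, hence k_gold = (0.45/0.11)^(1/0.55) ≈ 12.9539.
y_gold = 12.9539^0.45 ≈ 3.1665, c_gold = y_gold − 0.11·k_gold ≈ 1.7416.
Gain: Δc = 1.7416 − 1.7189 ≈ 0.0227.

Δc ≈ 0.02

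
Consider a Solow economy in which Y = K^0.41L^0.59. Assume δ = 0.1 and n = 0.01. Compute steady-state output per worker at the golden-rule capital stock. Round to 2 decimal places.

n + δ = 0.01 + 0.1 = 0.11.
Maximizing c = f(k) − (n+δ)·k gives f'(k) = n+δ, i.e. 0.41·k^(0.41−1) = 0.11, so k_gold = (0.41/0.11)^(1/0.59) ≈ 9.2995.
Output: y_gold = k_gold^0.41 = 9.2995^0.41 ≈ 2.4950.

y_gold ≈ 2.49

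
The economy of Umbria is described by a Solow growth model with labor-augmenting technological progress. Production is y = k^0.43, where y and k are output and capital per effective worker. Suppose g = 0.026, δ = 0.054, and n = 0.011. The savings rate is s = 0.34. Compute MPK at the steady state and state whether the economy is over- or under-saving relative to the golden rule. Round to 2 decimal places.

Break-even investment rate: n + g + δ = 0.011 + 0.026 + 0.054 = 0.091.
Steady-state k*: s·k^0.43 = 0.091·k gives k* = (0.34/0.091)^(1/0.57) ≈ 10.0990.
MPK = 0.43·10.0990^(-0.57) ≈ 0.1151.
MPK > n+g+δ = 0.091, so the economy is dynamically efficient (under-saving).

under-saving; MPK ≈ 0.12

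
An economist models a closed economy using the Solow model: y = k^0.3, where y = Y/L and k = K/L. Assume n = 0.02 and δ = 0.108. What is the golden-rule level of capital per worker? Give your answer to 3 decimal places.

The effective depreciation rate is n + δ = 0.02 + 0.108 = 0.128.
Golden rule sets MPK = n+δ: 0.3·k^(0.3−1) = 0.128, so k_gold = (0.3/0.128)^(1/0.7) ≈ 3.3763.

k_gold ≈ 3.376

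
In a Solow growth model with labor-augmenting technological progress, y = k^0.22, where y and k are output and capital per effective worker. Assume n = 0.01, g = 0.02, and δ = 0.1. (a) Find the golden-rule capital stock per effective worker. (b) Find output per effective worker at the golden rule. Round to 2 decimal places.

(a) k_gold ≈ 1.96; (b) y_gold ≈ 1.16

n + g + δ = 0.01 + 0.02 + 0.1 = 0.13.
At the golden rule the marginal product of capital equals n+g+δ: 0.22·k^(0.22−1) = 0.13. Solving, k_gold = (0.22/0.13)^(1/0.78) ≈ 1.9630.
y_gold = 1.9630^0.22 ≈ 1.1600.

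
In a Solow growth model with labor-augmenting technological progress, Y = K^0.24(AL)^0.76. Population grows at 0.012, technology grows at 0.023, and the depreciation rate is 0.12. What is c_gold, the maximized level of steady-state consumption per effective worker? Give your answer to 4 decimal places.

c_gold ≈ 0.8725

The effective depreciation rate is n + g + δ = 0.012 + 0.023 + 0.12 = 0.155.
Maximizing c = f(k) − (n+g+δ)·k gives f'(k) = n+g+δ, i.e. 0.24·k^(0.24−1) = 0.155, so k_gold = (0.24/0.155)^(1/0.76) ≈ 1.7776.
y_gold = 1.7776^0.24 ≈ 1.1481.
c_gold = y_gold − (n+g+δ)·k_gold = 1.1481 − 0.155·1.7776 ≈ 0.8725.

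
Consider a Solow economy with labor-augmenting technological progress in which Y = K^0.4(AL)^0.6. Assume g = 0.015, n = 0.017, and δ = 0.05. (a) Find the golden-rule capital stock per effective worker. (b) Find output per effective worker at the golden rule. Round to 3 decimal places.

Capital per effective worker breaks even when investment replaces (n + g + δ)·k; here n + g + δ = 0.082.
Setting f'(k) = n+g+δ gives 0.4·k^(0.4−1) = 0.082, hence k_gold = (0.4/0.082)^(1/0.6) ≈ 14.0306.
y_gold = 14.0306^0.4 ≈ 2.8763.

(a) k_gold ≈ 14.031; (b) y_gold ≈ 2.876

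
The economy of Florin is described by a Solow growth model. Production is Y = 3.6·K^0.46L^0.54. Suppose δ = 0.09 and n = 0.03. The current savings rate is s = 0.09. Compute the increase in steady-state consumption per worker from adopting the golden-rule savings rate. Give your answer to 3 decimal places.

Break-even investment rate: n + δ = 0.03 + 0.09 = 0.12.
Current steady state (s = 0.09): k* = (0.09·3.6/0.12)^(1/0.54) ≈ 6.2925, y* = 3.6·6.2925^0.46 ≈ 8.3900, c* = (1−0.09)·8.3900 ≈ 7.6349.
Setting f'(k) = n+δ gives 0.46·3.6·k^(0.46−1) = 0.12, hence k_gold = (0.46·3.6/0.12)^(1/0.54) ≈ 129.0884.
y_gold = 3.6·129.0884^0.46 ≈ 33.6752, c_gold = y_gold − 0.12·k_gold ≈ 18.1846.
Gain: Δc = 18.1846 − 7.6349 ≈ 10.5498.

Δc ≈ 10.550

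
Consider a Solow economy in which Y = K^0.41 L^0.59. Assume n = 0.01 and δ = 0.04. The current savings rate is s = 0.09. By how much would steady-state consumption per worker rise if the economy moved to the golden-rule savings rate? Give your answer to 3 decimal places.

Δc ≈ 1.177

The effective depreciation rate is n + δ = 0.01 + 0.04 = 0.05.
Current steady state (s = 0.09): k* = (0.09/0.05)^(1/0.59) ≈ 2.7081, y* = 2.7081^0.41 ≈ 1.5045, c* = (1−0.09)·1.5045 ≈ 1.3691.
Maximizing c = f(k) − (n+δ)·k gives f'(k) = n+δ, i.e. 0.41·k^(0.41−1) = 0.05, so k_gold = (0.41/0.05)^(1/0.59) ≈ 35.3865.
y_gold = 35.3865^0.41 ≈ 4.3154, c_gold = y_gold − 0.05·k_gold ≈ 2.5461.
Gain: Δc = 2.5461 − 1.3691 ≈ 1.1770.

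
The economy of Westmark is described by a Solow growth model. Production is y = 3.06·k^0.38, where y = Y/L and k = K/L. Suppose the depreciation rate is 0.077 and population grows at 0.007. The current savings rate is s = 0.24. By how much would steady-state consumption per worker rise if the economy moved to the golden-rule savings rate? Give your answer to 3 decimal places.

Capital per worker breaks even when investment replaces (n + δ)·k; here n + δ = 0.084.
Current steady state (s = 0.24): k* = (0.24·3.06/0.084)^(1/0.62) ≈ 33.0214, y* = 3.06·33.0214^0.38 ≈ 11.5575, c* = (1−0.24)·11.5575 ≈ 8.7837.
At the golden rule the marginal product of capital equals n+δ: 0.38·3.06·k^(0.38−1) = 0.084. Solving, k_gold = (0.38·3.06/0.084)^(1/0.62) ≈ 69.2926.
y_gold = 3.06·69.2926^0.38 ≈ 15.3173, c_gold = y_gold − 0.084·k_gold ≈ 9.4967.
Gain: Δc = 9.4967 − 8.7837 ≈ 0.7130.

Δc ≈ 0.713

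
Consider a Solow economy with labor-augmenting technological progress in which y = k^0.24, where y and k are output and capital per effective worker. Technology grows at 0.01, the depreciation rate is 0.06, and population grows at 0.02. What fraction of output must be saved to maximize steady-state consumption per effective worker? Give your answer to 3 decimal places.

s_gold = 0.240

n + g + δ = 0.02 + 0.01 + 0.06 = 0.09.
At the golden rule MPK = n+g+δ, and in any Cobb-Douglas steady state s = (n+g+δ)·k/y = MPK·k/y = capital's share 0.24.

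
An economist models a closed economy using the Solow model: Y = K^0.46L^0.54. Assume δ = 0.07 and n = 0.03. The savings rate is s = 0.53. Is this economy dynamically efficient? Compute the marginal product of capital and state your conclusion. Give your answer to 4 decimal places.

dynamically inefficient; MPK ≈ 0.0868

Break-even investment rate: n + δ = 0.03 + 0.07 = 0.1.
Steady-state k*: s·k^0.46 = 0.1·k gives k* = (0.53/0.1)^(1/0.54) ≈ 21.9408.
MPK = 0.46·21.9408^(-0.54) ≈ 0.0868.
MPK < n+δ = 0.1, so the economy is dynamically inefficient (over-saving).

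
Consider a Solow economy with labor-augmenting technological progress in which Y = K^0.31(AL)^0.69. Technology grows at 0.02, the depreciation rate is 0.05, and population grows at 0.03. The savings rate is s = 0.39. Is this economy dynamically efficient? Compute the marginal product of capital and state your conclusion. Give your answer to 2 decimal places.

dynamically inefficient; MPK ≈ 0.08

Break-even investment rate: n + g + δ = 0.03 + 0.02 + 0.05 = 0.1.
Steady-state k*: s·k^0.31 = 0.1·k gives k* = (0.39/0.1)^(1/0.69) ≈ 7.1881.
MPK = 0.31·7.1881^(-0.69) ≈ 0.0795.
MPK < n+g+δ = 0.1, so the economy is dynamically inefficient (over-saving).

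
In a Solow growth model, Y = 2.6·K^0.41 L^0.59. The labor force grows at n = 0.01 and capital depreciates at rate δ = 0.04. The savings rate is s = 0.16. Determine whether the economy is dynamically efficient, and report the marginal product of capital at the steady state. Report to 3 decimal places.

n + δ = 0.01 + 0.04 = 0.05.
Steady-state k*: s·A·k^0.41 = 0.05·k gives k* = (0.16·2.6/0.05)^(1/0.59) ≈ 36.2686.
MPK = 0.41·2.6·36.2686^(-0.59) ≈ 0.1281.
MPK > n+δ = 0.05, so the economy is dynamically efficient (under-saving).

dynamically efficient; MPK ≈ 0.128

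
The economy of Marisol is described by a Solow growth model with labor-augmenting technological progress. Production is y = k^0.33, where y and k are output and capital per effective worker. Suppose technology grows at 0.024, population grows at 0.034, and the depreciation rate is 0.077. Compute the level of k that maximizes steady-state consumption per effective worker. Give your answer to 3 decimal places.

k_gold ≈ 3.796

Capital per effective worker breaks even when investment replaces (n + g + δ)·k; here n + g + δ = 0.135.
Maximizing c = f(k) − (n+g+δ)·k gives f'(k) = n+g+δ, i.e. 0.33·k^(0.33−1) = 0.135, so k_gold = (0.33/0.135)^(1/0.67) ≈ 3.7964.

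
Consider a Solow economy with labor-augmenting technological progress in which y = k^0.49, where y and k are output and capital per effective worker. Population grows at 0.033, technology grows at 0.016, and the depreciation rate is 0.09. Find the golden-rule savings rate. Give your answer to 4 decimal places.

s_gold = 0.4900

The effective depreciation rate is n + g + δ = 0.033 + 0.016 + 0.09 = 0.139.
At the golden rule MPK = n+g+δ, and in any Cobb-Douglas steady state s = (n+g+δ)·k/y = MPK·k/y = capital's share 0.49.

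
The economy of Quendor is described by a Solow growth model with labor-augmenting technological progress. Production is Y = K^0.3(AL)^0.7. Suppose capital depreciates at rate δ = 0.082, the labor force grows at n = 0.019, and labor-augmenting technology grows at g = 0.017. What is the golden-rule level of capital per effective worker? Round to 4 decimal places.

k_gold ≈ 3.7924

n + g + δ = 0.019 + 0.017 + 0.082 = 0.118.
Maximizing c = f(k) − (n+g+δ)·k gives f'(k) = n+g+δ, i.e. 0.3·k^(0.3−1) = 0.118, so k_gold = (0.3/0.118)^(1/0.7) ≈ 3.7924.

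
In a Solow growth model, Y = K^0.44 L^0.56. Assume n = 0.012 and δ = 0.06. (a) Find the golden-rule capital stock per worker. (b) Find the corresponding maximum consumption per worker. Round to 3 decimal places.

(a) k_gold ≈ 25.339; (b) c_gold ≈ 2.322

Capital per worker breaks even when investment replaces (n + δ)·k; here n + δ = 0.072.
Golden rule sets MPK = n+δ: 0.44·k^(0.44−1) = 0.072, so k_gold = (0.44/0.072)^(1/0.56) ≈ 25.3388.
y_gold = 25.3388^0.44 ≈ 4.1463; c_gold = y_gold − 0.072·k_gold ≈ 2.3220.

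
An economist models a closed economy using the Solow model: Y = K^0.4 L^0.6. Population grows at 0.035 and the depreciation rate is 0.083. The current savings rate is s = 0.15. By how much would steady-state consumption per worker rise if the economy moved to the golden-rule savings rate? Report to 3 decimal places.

The effective depreciation rate is n + δ = 0.035 + 0.083 = 0.118.
Current steady state (s = 0.15): k* = (0.15/0.118)^(1/0.6) ≈ 1.4917, y* = 1.4917^0.4 ≈ 1.1735, c* = (1−0.15)·1.1735 ≈ 0.9975.
Setting f'(k) = n+δ gives 0.4·k^(0.4−1) = 0.118, hence k_gold = (0.4/0.118)^(1/0.6) ≈ 7.6494.
y_gold = 7.6494^0.4 ≈ 2.2566, c_gold = y_gold − 0.118·k_gold ≈ 1.3540.
Gain: Δc = 1.3540 − 0.9975 ≈ 0.3565.

Δc ≈ 0.357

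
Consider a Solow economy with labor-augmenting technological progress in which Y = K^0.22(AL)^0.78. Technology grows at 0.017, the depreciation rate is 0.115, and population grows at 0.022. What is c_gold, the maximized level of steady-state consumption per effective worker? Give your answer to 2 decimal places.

c_gold ≈ 0.86

n + g + δ = 0.022 + 0.017 + 0.115 = 0.154.
At the golden rule the marginal product of capital equals n+g+δ: 0.22·k^(0.22−1) = 0.154. Solving, k_gold = (0.22/0.154)^(1/0.78) ≈ 1.5798.
y_gold = 1.5798^0.22 ≈ 1.1058.
c_gold = y_gold − (n+g+δ)·k_gold = 1.1058 − 0.154·1.5798 ≈ 0.8626.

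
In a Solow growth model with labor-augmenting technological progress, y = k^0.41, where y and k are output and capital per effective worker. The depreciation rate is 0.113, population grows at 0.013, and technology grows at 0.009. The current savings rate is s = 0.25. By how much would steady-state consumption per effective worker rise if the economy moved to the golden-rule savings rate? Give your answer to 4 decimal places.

Capital per effective worker breaks even when investment replaces (n + g + δ)·k; here n + g + δ = 0.135.
Current steady state (s = 0.25): k* = (0.25/0.135)^(1/0.59) ≈ 2.8416, y* = 2.8416^0.41 ≈ 1.5345, c* = (1−0.25)·1.5345 ≈ 1.1509.
Golden rule sets MPK = n+g+δ: 0.41·k^(0.41−1) = 0.135, so k_gold = (0.41/0.135)^(1/0.59) ≈ 6.5722.
y_gold = 6.5722^0.41 ≈ 2.1640, c_gold = y_gold − 0.135·k_gold ≈ 1.2768.
Gain: Δc = 1.2768 − 1.1509 ≈ 0.1259.

Δc ≈ 0.1259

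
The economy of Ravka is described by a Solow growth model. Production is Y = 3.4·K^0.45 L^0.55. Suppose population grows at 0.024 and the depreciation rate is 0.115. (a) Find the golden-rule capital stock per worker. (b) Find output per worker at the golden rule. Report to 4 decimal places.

Break-even investment rate: n + δ = 0.024 + 0.115 = 0.139.
Setting f'(k) = n+δ gives 0.45·3.4·k^(0.45−1) = 0.139, hence k_gold = (0.45·3.4/0.139)^(1/0.55) ≈ 78.3353.
y_gold = 3.4·78.3353^0.45 ≈ 24.1969.

(a) k_gold ≈ 78.3353; (b) y_gold ≈ 24.1969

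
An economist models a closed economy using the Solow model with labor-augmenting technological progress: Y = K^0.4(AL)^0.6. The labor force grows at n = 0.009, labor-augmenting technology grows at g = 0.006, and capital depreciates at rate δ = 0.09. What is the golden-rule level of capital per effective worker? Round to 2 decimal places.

k_gold ≈ 9.29

Break-even investment rate: n + g + δ = 0.009 + 0.006 + 0.09 = 0.105.
Maximizing c = f(k) − (n+g+δ)·k gives f'(k) = n+g+δ, i.e. 0.4·k^(0.4−1) = 0.105, so k_gold = (0.4/0.105)^(1/0.6) ≈ 9.2922.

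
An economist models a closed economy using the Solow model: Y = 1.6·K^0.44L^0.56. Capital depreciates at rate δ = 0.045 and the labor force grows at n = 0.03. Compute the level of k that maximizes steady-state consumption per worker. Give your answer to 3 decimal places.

k_gold ≈ 54.529

n + δ = 0.03 + 0.045 = 0.075.
Maximizing c = f(k) − (n+δ)·k gives f'(k) = n+δ, i.e. 0.44·1.6·k^(0.44−1) = 0.075, so k_gold = (0.44·1.6/0.075)^(1/0.56) ≈ 54.5290.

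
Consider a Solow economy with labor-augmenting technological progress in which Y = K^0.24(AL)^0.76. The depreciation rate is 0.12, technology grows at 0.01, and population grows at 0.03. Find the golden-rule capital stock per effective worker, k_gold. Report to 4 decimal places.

k_gold ≈ 1.7049

n + g + δ = 0.03 + 0.01 + 0.12 = 0.16.
Golden rule sets MPK = n+g+δ: 0.24·k^(0.24−1) = 0.16, so k_gold = (0.24/0.16)^(1/0.76) ≈ 1.7049.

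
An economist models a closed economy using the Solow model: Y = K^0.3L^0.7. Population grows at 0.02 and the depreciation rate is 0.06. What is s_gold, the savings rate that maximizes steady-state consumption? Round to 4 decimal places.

s_gold = 0.3000

n + δ = 0.02 + 0.06 = 0.08.
At the golden rule MPK = n+δ, and in any Cobb-Douglas steady state s = (n+δ)·k/y = MPK·k/y = capital's share 0.3.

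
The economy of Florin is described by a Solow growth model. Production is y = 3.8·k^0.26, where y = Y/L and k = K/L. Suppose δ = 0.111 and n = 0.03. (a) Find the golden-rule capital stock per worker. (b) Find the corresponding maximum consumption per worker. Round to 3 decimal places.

(a) k_gold ≈ 13.887; (b) c_gold ≈ 5.573

Capital per worker breaks even when investment replaces (n + δ)·k; here n + δ = 0.141.
At the golden rule the marginal product of capital equals n+δ: 0.26·3.8·k^(0.26−1) = 0.141. Solving, k_gold = (0.26·3.8/0.141)^(1/0.74) ≈ 13.8873.
y_gold = 3.8·13.8873^0.26 ≈ 7.5312; c_gold = y_gold − 0.141·k_gold ≈ 5.5731.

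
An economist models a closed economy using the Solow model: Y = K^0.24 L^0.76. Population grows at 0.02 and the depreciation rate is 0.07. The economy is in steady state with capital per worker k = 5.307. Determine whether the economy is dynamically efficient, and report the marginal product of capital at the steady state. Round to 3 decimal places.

n + δ = 0.02 + 0.07 = 0.09.
MPK = 0.24·k^(0.24−1) = 0.24·5.307^(-0.76) ≈ 0.0675.
MPK < 0.09, so the economy is dynamically inefficient (over-saving).

dynamically inefficient; MPK ≈ 0.068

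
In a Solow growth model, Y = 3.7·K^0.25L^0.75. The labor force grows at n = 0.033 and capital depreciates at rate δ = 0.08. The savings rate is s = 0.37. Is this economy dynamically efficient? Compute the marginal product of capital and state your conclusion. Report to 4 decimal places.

dynamically inefficient; MPK ≈ 0.0764

Capital per worker breaks even when investment replaces (n + δ)·k; here n + δ = 0.113.
Steady-state k*: s·A·k^0.25 = 0.113·k gives k* = (0.37·3.7/0.113)^(1/0.75) ≈ 27.8249.
MPK = 0.25·3.7·27.8249^(-0.75) ≈ 0.0764.
MPK < n+δ = 0.113, so the economy is dynamically inefficient (over-saving).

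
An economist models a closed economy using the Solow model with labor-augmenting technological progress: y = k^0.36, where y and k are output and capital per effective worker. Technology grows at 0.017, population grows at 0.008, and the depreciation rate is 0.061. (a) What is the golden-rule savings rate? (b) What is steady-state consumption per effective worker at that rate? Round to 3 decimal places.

(a) s_gold = 0.360; (b) c_gold ≈ 1.432

Break-even investment rate: n + g + δ = 0.008 + 0.017 + 0.061 = 0.086.
For Cobb-Douglas, s_gold equals capital's share: s_gold = 0.36.
At the golden rule the marginal product of capital equals n+g+δ: 0.36·k^(0.36−1) = 0.086. Solving, k_gold = (0.36/0.086)^(1/0.64) ≈ 9.3663.
y_gold = 9.3663^0.36 ≈ 2.2375; c_gold = (1−0.36)·y_gold ≈ 1.4320.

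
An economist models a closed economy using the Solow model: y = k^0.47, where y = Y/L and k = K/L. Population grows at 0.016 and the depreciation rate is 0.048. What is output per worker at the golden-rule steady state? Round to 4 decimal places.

Break-even investment rate: n + δ = 0.016 + 0.048 = 0.064.
Golden rule sets MPK = n+δ: 0.47·k^(0.47−1) = 0.064, so k_gold = (0.47/0.064)^(1/0.53) ≈ 43.0336.
Output: y_gold = k_gold^0.47 = 43.0336^0.47 ≈ 5.8599.

y_gold ≈ 5.8599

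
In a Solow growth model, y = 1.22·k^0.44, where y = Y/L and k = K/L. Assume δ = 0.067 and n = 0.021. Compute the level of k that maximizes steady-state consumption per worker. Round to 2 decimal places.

k_gold ≈ 25.26

Break-even investment rate: n + δ = 0.021 + 0.067 = 0.088.
Setting f'(k) = n+δ gives 0.44·1.22·k^(0.44−1) = 0.088, hence k_gold = (0.44·1.22/0.088)^(1/0.56) ≈ 25.2566.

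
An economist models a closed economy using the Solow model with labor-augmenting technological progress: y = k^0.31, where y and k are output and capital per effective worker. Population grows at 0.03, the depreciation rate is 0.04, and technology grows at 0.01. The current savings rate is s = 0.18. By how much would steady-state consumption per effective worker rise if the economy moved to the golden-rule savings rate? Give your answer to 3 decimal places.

The effective depreciation rate is n + g + δ = 0.03 + 0.01 + 0.04 = 0.08.
Current steady state (s = 0.18): k* = (0.18/0.08)^(1/0.69) ≈ 3.2390, y* = 3.2390^0.31 ≈ 1.4396, c* = (1−0.18)·1.4396 ≈ 1.1804.
Maximizing c = f(k) − (n+g+δ)·k gives f'(k) = n+g+δ, i.e. 0.31·k^(0.31−1) = 0.08, so k_gold = (0.31/0.08)^(1/0.69) ≈ 7.1214.
y_gold = 7.1214^0.31 ≈ 1.8378, c_gold = y_gold − 0.08·k_gold ≈ 1.2681.
Gain: Δc = 1.2681 − 1.1804 ≈ 0.0876.

Δc ≈ 0.088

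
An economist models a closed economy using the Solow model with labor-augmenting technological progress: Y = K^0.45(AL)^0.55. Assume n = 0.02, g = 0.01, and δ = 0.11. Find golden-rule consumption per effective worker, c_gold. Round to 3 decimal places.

c_gold ≈ 1.430

The effective depreciation rate is n + g + δ = 0.02 + 0.01 + 0.11 = 0.14.
At the golden rule the marginal product of capital equals n+g+δ: 0.45·k^(0.45−1) = 0.14. Solving, k_gold = (0.45/0.14)^(1/0.55) ≈ 8.3555.
y_gold = 8.3555^0.45 ≈ 2.5995.
c_gold = y_gold − (n+g+δ)·k_gold = 2.5995 − 0.14·8.3555 ≈ 1.4297.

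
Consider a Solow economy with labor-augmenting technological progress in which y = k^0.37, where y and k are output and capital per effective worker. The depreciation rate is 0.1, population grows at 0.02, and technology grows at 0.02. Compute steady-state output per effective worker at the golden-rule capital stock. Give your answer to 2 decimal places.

y_gold ≈ 1.77

Break-even investment rate: n + g + δ = 0.02 + 0.02 + 0.1 = 0.14.
At the golden rule the marginal product of capital equals n+g+δ: 0.37·k^(0.37−1) = 0.14. Solving, k_gold = (0.37/0.14)^(1/0.63) ≈ 4.6769.
Output: y_gold = k_gold^0.37 = 4.6769^0.37 ≈ 1.7696.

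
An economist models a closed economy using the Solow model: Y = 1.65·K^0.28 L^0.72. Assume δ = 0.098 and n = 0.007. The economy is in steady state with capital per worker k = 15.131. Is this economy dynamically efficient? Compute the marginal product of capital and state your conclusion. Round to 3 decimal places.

dynamically inefficient; MPK ≈ 0.065

Break-even investment rate: n + δ = 0.007 + 0.098 = 0.105.
MPK = 0.28·1.65·k^(0.28−1) = 0.28·1.65·15.131^(-0.72) ≈ 0.0653.
MPK < 0.105, so the economy is dynamically inefficient (over-saving).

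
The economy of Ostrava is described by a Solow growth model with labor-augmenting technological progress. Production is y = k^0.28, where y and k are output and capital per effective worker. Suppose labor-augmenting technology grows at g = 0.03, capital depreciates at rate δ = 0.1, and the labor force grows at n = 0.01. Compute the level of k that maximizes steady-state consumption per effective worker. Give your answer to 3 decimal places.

Capital per effective worker breaks even when investment replaces (n + g + δ)·k; here n + g + δ = 0.14.
Golden rule sets MPK = n+g+δ: 0.28·k^(0.28−1) = 0.14, so k_gold = (0.28/0.14)^(1/0.72) ≈ 2.6188.

k_gold ≈ 2.619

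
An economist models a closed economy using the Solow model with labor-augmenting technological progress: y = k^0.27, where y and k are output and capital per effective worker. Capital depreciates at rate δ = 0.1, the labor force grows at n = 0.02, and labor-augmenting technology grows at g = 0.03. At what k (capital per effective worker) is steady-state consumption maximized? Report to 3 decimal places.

k_gold ≈ 2.237

Break-even investment rate: n + g + δ = 0.02 + 0.03 + 0.1 = 0.15.
Setting f'(k) = n+g+δ gives 0.27·k^(0.27−1) = 0.15, hence k_gold = (0.27/0.15)^(1/0.73) ≈ 2.2371.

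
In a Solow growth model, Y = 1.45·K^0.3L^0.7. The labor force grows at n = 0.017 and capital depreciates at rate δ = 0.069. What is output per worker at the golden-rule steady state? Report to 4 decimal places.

y_gold ≈ 2.9045

The effective depreciation rate is n + δ = 0.017 + 0.069 = 0.086.
At the golden rule the marginal product of capital equals n+δ: 0.3·1.45·k^(0.3−1) = 0.086. Solving, k_gold = (0.3·1.45/0.086)^(1/0.7) ≈ 10.1321.
Output: y_gold = 1.45·k_gold^0.3 = 1.45·10.1321^0.3 ≈ 2.9045.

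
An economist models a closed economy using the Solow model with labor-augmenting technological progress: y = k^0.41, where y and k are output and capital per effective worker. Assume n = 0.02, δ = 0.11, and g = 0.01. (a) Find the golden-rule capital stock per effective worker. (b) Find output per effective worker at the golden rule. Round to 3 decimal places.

(a) k_gold ≈ 6.179; (b) y_gold ≈ 2.110

Capital per effective worker breaks even when investment replaces (n + g + δ)·k; here n + g + δ = 0.14.
At the golden rule the marginal product of capital equals n+g+δ: 0.41·k^(0.41−1) = 0.14. Solving, k_gold = (0.41/0.14)^(1/0.59) ≈ 6.1793.
y_gold = 6.1793^0.41 ≈ 2.1100.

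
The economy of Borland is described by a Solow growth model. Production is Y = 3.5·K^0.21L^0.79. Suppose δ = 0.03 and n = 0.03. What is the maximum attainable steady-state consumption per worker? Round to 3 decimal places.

Break-even investment rate: n + δ = 0.03 + 0.03 = 0.06.
Golden rule sets MPK = n+δ: 0.21·3.5·k^(0.21−1) = 0.06, so k_gold = (0.21·3.5/0.06)^(1/0.79) ≈ 23.8445.
y_gold = 3.5·23.8445^0.21 ≈ 6.8127.
c_gold = y_gold − (n+δ)·k_gold = 6.8127 − 0.06·23.8445 ≈ 5.3820.

c_gold ≈ 5.382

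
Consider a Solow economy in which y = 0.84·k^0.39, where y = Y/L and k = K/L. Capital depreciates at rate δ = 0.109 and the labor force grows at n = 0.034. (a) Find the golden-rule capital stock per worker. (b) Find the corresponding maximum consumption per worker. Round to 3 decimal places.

(a) k_gold ≈ 3.892; (b) c_gold ≈ 0.871

Capital per worker breaks even when investment replaces (n + δ)·k; here n + δ = 0.143.
Maximizing c = f(k) − (n+δ)·k gives f'(k) = n+δ, i.e. 0.39·0.84·k^(0.39−1) = 0.143, so k_gold = (0.39·0.84/0.143)^(1/0.61) ≈ 3.8920.
y_gold = 0.84·3.8920^0.39 ≈ 1.4271; c_gold = y_gold − 0.143·k_gold ≈ 0.8705.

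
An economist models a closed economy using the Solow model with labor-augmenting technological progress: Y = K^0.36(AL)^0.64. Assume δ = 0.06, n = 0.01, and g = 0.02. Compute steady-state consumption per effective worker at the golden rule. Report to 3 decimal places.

The effective depreciation rate is n + g + δ = 0.01 + 0.02 + 0.06 = 0.09.
Setting f'(k) = n+g+δ gives 0.36·k^(0.36−1) = 0.09, hence k_gold = (0.36/0.09)^(1/0.64) ≈ 8.7241.
y_gold = 8.7241^0.36 ≈ 2.1810.
c_gold = y_gold − (n+g+δ)·k_gold = 2.1810 − 0.09·8.7241 ≈ 1.3958.

c_gold ≈ 1.396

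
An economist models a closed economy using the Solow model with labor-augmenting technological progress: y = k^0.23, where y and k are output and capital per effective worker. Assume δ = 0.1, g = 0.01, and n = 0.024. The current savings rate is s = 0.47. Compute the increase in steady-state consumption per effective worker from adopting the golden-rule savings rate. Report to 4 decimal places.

n + g + δ = 0.024 + 0.01 + 0.1 = 0.134.
Current steady state (s = 0.47): k* = (0.47/0.134)^(1/0.77) ≈ 5.1025, y* = 5.1025^0.23 ≈ 1.4548, c* = (1−0.47)·1.4548 ≈ 0.7710.
At the golden rule the marginal product of capital equals n+g+δ: 0.23·k^(0.23−1) = 0.134. Solving, k_gold = (0.23/0.134)^(1/0.77) ≈ 2.0170.
y_gold = 2.0170^0.23 ≈ 1.1751, c_gold = y_gold − 0.134·k_gold ≈ 0.9048.
Gain: Δc = 0.9048 − 0.7710 ≈ 0.1338.

Δc ≈ 0.1338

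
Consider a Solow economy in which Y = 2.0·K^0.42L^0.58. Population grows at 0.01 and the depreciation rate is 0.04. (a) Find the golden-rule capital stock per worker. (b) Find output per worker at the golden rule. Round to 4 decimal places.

Break-even investment rate: n + δ = 0.01 + 0.04 = 0.05.
Golden rule sets MPK = n+δ: 0.42·2.0·k^(0.42−1) = 0.05, so k_gold = (0.42·2.0/0.05)^(1/0.58) ≈ 129.5992.
y_gold = 2.0·129.5992^0.42 ≈ 15.4285.

(a) k_gold ≈ 129.5992; (b) y_gold ≈ 15.4285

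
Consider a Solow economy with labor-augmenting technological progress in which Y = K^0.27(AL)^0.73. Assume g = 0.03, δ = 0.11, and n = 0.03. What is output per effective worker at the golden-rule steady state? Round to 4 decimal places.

n + g + δ = 0.03 + 0.03 + 0.11 = 0.17.
Maximizing c = f(k) − (n+g+δ)·k gives f'(k) = n+g+δ, i.e. 0.27·k^(0.27−1) = 0.17, so k_gold = (0.27/0.17)^(1/0.73) ≈ 1.8846.
Output: y_gold = k_gold^0.27 = 1.8846^0.27 ≈ 1.1866.

y_gold ≈ 1.1866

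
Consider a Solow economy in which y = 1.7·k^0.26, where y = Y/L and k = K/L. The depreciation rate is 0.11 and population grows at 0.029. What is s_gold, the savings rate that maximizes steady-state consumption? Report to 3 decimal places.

Break-even investment rate: n + δ = 0.029 + 0.11 = 0.139.
At the golden rule MPK = n+δ, and in any Cobb-Douglas steady state s = (n+δ)·k/y = MPK·k/y = capital's share 0.26.

s_gold = 0.260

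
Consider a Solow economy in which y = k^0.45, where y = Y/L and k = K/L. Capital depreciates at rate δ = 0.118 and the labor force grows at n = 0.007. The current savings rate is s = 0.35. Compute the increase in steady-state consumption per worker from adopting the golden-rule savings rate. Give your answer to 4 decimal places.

The effective depreciation rate is n + δ = 0.007 + 0.118 = 0.125.
Current steady state (s = 0.35): k* = (0.35/0.125)^(1/0.55) ≈ 6.5015, y* = 6.5015^0.45 ≈ 2.3220, c* = (1−0.35)·2.3220 ≈ 1.5093.
Maximizing c = f(k) − (n+δ)·k gives f'(k) = n+δ, i.e. 0.45·k^(0.45−1) = 0.125, so k_gold = (0.45/0.125)^(1/0.55) ≈ 10.2674.
y_gold = 10.2674^0.45 ≈ 2.8520, c_gold = y_gold − 0.125·k_gold ≈ 1.5686.
Gain: Δc = 1.5686 − 1.5093 ≈ 0.0593.

Δc ≈ 0.0593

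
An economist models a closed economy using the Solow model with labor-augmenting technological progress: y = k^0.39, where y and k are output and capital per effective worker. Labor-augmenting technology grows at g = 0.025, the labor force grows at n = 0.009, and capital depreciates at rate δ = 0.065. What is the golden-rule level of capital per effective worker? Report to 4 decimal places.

n + g + δ = 0.009 + 0.025 + 0.065 = 0.099.
Maximizing c = f(k) − (n+g+δ)·k gives f'(k) = n+g+δ, i.e. 0.39·k^(0.39−1) = 0.099, so k_gold = (0.39/0.099)^(1/0.61) ≈ 9.4649.

k_gold ≈ 9.4649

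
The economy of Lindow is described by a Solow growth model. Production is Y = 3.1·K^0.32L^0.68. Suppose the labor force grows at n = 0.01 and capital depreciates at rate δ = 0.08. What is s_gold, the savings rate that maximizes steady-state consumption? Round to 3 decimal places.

n + δ = 0.01 + 0.08 = 0.09.
At the golden rule MPK = n+δ, and in any Cobb-Douglas steady state s = (n+δ)·k/y = MPK·k/y = capital's share 0.32.

s_gold = 0.320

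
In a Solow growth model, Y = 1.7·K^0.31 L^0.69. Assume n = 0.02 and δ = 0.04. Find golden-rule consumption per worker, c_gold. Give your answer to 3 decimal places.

The effective depreciation rate is n + δ = 0.02 + 0.04 = 0.06.
Maximizing c = f(k) − (n+δ)·k gives f'(k) = n+δ, i.e. 0.31·1.7·k^(0.31−1) = 0.06, so k_gold = (0.31·1.7/0.06)^(1/0.69) ≈ 23.3143.
y_gold = 1.7·23.3143^0.31 ≈ 4.5124.
c_gold = y_gold − (n+δ)·k_gold = 4.5124 − 0.06·23.3143 ≈ 3.1136.

c_gold ≈ 3.114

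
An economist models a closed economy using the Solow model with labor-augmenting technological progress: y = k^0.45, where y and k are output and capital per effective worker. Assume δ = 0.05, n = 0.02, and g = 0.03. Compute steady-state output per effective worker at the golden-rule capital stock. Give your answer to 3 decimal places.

Capital per effective worker breaks even when investment replaces (n + g + δ)·k; here n + g + δ = 0.1.
Golden rule sets MPK = n+g+δ: 0.45·k^(0.45−1) = 0.1, so k_gold = (0.45/0.1)^(1/0.55) ≈ 15.4049.
Output: y_gold = k_gold^0.45 = 15.4049^0.45 ≈ 3.4233.

y_gold ≈ 3.423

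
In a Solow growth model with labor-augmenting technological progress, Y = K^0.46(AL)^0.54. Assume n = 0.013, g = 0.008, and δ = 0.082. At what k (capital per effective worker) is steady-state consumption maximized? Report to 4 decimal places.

k_gold ≈ 15.9793

Capital per effective worker breaks even when investment replaces (n + g + δ)·k; here n + g + δ = 0.103.
Golden rule sets MPK = n+g+δ: 0.46·k^(0.46−1) = 0.103, so k_gold = (0.46/0.103)^(1/0.54) ≈ 15.9793.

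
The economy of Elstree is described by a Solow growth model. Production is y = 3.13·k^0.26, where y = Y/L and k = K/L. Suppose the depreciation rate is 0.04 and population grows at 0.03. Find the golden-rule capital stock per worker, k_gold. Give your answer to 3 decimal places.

Capital per worker breaks even when investment replaces (n + δ)·k; here n + δ = 0.07.
Maximizing c = f(k) − (n+δ)·k gives f'(k) = n+δ, i.e. 0.26·3.13·k^(0.26−1) = 0.07, so k_gold = (0.26·3.13/0.07)^(1/0.74) ≈ 27.5268.

k_gold ≈ 27.527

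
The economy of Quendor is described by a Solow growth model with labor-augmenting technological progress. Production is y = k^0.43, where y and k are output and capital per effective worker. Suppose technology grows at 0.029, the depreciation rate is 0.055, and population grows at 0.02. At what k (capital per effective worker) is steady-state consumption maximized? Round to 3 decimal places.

The effective depreciation rate is n + g + δ = 0.02 + 0.029 + 0.055 = 0.104.
At the golden rule the marginal product of capital equals n+g+δ: 0.43·k^(0.43−1) = 0.104. Solving, k_gold = (0.43/0.104)^(1/0.57) ≈ 12.0633.

k_gold ≈ 12.063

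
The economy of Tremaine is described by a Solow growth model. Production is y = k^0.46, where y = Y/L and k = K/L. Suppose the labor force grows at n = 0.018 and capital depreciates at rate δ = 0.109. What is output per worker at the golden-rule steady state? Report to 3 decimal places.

Capital per worker breaks even when investment replaces (n + δ)·k; here n + δ = 0.127.
Maximizing c = f(k) − (n+δ)·k gives f'(k) = n+δ, i.e. 0.46·k^(0.46−1) = 0.127, so k_gold = (0.46/0.127)^(1/0.54) ≈ 10.8418.
Output: y_gold = k_gold^0.46 = 10.8418^0.46 ≈ 2.9933.

y_gold ≈ 2.993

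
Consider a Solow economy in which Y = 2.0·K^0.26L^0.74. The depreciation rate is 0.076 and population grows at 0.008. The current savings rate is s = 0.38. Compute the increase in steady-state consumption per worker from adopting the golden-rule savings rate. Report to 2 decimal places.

Capital per worker breaks even when investment replaces (n + δ)·k; here n + δ = 0.084.
Current steady state (s = 0.38): k* = (0.38·2.0/0.084)^(1/0.74) ≈ 19.6162, y* = 2.0·19.6162^0.26 ≈ 4.3362, c* = (1−0.38)·4.3362 ≈ 2.6884.
Golden rule sets MPK = n+δ: 0.26·2.0·k^(0.26−1) = 0.084, so k_gold = (0.26·2.0/0.084)^(1/0.74) ≈ 11.7462.
y_gold = 2.0·11.7462^0.26 ≈ 3.7949, c_gold = y_gold − 0.084·k_gold ≈ 2.8082.
Gain: Δc = 2.8082 − 2.6884 ≈ 0.1198.

Δc ≈ 0.12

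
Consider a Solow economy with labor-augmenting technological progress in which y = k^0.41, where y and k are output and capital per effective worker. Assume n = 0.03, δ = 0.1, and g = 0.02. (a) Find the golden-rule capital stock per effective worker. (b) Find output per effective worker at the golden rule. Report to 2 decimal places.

(a) k_gold ≈ 5.50; (b) y_gold ≈ 2.01

The effective depreciation rate is n + g + δ = 0.03 + 0.02 + 0.1 = 0.15.
Golden rule sets MPK = n+g+δ: 0.41·k^(0.41−1) = 0.15, so k_gold = (0.41/0.15)^(1/0.59) ≈ 5.4974.
y_gold = 5.4974^0.41 ≈ 2.0112.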